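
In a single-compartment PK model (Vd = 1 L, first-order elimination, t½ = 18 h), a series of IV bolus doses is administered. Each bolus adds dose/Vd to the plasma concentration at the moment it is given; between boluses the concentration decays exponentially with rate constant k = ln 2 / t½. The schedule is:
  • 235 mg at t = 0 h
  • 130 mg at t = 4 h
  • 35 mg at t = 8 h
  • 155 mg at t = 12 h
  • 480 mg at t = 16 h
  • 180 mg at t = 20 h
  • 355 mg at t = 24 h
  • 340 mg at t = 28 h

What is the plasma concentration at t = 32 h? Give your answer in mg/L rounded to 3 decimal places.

k = ln 2 / 18 = 0.03851 per h
Dose 1 (235 mg at t=0 h): 235·exp(−0.03851·32) = 68.534 mg/L
Dose 2 (130 mg at t=4 h): 130·exp(−0.03851·28) = 44.226 mg/L
Dose 3 (35 mg at t=8 h): 35·exp(−0.03851·24) = 13.890 mg/L
Dose 4 (155 mg at t=12 h): 155·exp(−0.03851·20) = 71.755 mg/L
Dose 5 (480 mg at t=16 h): 480·exp(−0.03851·16) = 259.214 mg/L
Dose 6 (180 mg at t=20 h): 180·exp(−0.03851·12) = 113.393 mg/L
Dose 7 (355 mg at t=24 h): 355·exp(−0.03851·8) = 260.878 mg/L
Dose 8 (340 mg at t=28 h): 340·exp(−0.03851·4) = 291.463 mg/L
C(32) = 68.534 + 44.226 + 13.890 + 71.755 + 259.214 + 113.393 + 260.878 + 291.463 = 1123.352 mg/L

1123.352 mg/L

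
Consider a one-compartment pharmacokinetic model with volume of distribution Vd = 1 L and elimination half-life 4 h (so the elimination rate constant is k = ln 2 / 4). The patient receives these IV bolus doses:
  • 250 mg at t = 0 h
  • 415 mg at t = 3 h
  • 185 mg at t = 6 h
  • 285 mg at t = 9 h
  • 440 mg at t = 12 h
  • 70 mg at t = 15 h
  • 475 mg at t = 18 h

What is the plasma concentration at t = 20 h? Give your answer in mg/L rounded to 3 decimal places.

563.648 mg/L

k = ln 2 / 4 = 0.17329 per h
Dose 1 (250 mg at t=0 h): 250·exp(−0.17329·20) = 7.812 mg/L
Dose 2 (415 mg at t=3 h): 415·exp(−0.17329·17) = 21.811 mg/L
Dose 3 (185 mg at t=6 h): 185·exp(−0.17329·14) = 16.352 mg/L
Dose 4 (285 mg at t=9 h): 285·exp(−0.17329·11) = 42.366 mg/L
Dose 5 (440 mg at t=12 h): 440·exp(−0.17329·8) = 110.000 mg/L
Dose 6 (70 mg at t=15 h): 70·exp(−0.17329·5) = 29.431 mg/L
Dose 7 (475 mg at t=18 h): 475·exp(−0.17329·2) = 335.876 mg/L
C(20) = 7.812 + 21.811 + 16.352 + 42.366 + 110.000 + 29.431 + 335.876 = 563.648 mg/L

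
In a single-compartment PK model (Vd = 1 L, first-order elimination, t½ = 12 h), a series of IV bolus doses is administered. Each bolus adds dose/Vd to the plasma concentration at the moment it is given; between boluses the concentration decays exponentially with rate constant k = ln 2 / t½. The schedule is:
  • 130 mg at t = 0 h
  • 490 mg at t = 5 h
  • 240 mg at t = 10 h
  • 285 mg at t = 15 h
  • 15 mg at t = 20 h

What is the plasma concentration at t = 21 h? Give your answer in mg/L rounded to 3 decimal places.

k = ln 2 / 12 = 0.05776 per h
Dose 1 (130 mg at t=0 h): 130·exp(−0.05776·21) = 38.649 mg/L
Dose 2 (490 mg at t=5 h): 490·exp(−0.05776·16) = 194.457 mg/L
Dose 3 (240 mg at t=10 h): 240·exp(−0.05776·11) = 127.136 mg/L
Dose 4 (285 mg at t=15 h): 285·exp(−0.05776·6) = 201.525 mg/L
Dose 5 (15 mg at t=20 h): 15·exp(−0.05776·1) = 14.158 mg/L
C(21) = 38.649 + 194.457 + 127.136 + 201.525 + 14.158 = 575.925 mg/L

575.925 mg/L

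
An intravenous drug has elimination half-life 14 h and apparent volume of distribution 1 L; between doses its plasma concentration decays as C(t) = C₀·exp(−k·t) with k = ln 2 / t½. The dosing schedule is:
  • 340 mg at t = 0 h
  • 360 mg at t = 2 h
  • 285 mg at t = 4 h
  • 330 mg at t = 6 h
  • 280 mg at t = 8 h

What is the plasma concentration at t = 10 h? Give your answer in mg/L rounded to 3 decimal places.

1185.562 mg/L

k = ln 2 / 14 = 0.04951 per h
Dose 1 (340 mg at t=0 h): 340·exp(−0.04951·10) = 207.232 mg/L
Dose 2 (360 mg at t=2 h): 360·exp(−0.04951·8) = 242.262 mg/L
Dose 3 (285 mg at t=4 h): 285·exp(−0.04951·6) = 211.754 mg/L
Dose 4 (330 mg at t=6 h): 330·exp(−0.04951·4) = 270.711 mg/L
Dose 5 (280 mg at t=8 h): 280·exp(−0.04951·2) = 253.603 mg/L
C(10) = 207.232 + 242.262 + 211.754 + 270.711 + 253.603 = 1185.562 mg/L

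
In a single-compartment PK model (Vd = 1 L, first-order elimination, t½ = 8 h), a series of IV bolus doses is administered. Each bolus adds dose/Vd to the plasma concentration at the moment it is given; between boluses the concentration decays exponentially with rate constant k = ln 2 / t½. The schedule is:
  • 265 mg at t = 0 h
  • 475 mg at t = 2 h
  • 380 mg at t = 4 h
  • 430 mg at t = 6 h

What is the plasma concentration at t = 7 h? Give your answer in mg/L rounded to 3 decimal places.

k = ln 2 / 8 = 0.08664 per h
Dose 1 (265 mg at t=0 h): 265·exp(−0.08664·7) = 144.492 mg/L
Dose 2 (475 mg at t=2 h): 475·exp(−0.08664·5) = 307.999 mg/L
Dose 3 (380 mg at t=4 h): 380·exp(−0.08664·3) = 293.020 mg/L
Dose 4 (430 mg at t=6 h): 430·exp(−0.08664·1) = 394.312 mg/L
C(7) = 144.492 + 307.999 + 293.020 + 394.312 = 1139.823 mg/L

1139.823 mg/L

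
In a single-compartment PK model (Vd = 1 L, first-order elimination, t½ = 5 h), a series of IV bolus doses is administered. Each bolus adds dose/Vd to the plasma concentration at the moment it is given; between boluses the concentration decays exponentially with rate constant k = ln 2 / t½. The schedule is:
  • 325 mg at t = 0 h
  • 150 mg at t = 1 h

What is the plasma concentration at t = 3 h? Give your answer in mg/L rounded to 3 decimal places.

328.099 mg/L

k = ln 2 / 5 = 0.13863 per h
Dose 1 (325 mg at t=0 h): 325·exp(−0.13863·3) = 214.420 mg/L
Dose 2 (150 mg at t=1 h): 150·exp(−0.13863·2) = 113.679 mg/L
C(3) = 214.420 + 113.679 = 328.099 mg/L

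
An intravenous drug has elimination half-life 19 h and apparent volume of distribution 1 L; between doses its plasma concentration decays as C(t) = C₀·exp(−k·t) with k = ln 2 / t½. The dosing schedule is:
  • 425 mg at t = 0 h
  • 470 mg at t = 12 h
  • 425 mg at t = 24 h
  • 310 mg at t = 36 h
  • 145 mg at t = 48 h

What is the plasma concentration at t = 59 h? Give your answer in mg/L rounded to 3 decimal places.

483.565 mg/L

k = ln 2 / 19 = 0.03648 per h
Dose 1 (425 mg at t=0 h): 425·exp(−0.03648·59) = 49.387 mg/L
Dose 2 (470 mg at t=12 h): 470·exp(−0.03648·47) = 84.614 mg/L
Dose 3 (425 mg at t=24 h): 425·exp(−0.03648·35) = 118.539 mg/L
Dose 4 (310 mg at t=36 h): 310·exp(−0.03648·23) = 133.954 mg/L
Dose 5 (145 mg at t=48 h): 145·exp(−0.03648·11) = 97.071 mg/L
C(59) = 49.387 + 84.614 + 118.539 + 133.954 + 97.071 = 483.565 mg/L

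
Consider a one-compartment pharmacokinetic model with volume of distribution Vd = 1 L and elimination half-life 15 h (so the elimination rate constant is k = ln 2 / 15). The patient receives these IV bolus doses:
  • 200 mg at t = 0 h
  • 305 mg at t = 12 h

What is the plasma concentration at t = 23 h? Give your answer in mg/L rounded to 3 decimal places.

252.557 mg/L

k = ln 2 / 15 = 0.04621 per h
Dose 1 (200 mg at t=0 h): 200·exp(−0.04621·23) = 69.096 mg/L
Dose 2 (305 mg at t=12 h): 305·exp(−0.04621·11) = 183.461 mg/L
C(23) = 69.096 + 183.461 = 252.557 mg/L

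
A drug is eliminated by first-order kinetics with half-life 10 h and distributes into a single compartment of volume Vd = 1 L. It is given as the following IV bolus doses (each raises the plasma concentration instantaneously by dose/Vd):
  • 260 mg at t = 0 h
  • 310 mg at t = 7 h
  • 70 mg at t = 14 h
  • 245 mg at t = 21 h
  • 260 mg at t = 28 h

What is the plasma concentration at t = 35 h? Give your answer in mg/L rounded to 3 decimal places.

336.708 mg/L

k = ln 2 / 10 = 0.06931 per h
Dose 1 (260 mg at t=0 h): 260·exp(−0.06931·35) = 22.981 mg/L
Dose 2 (310 mg at t=7 h): 310·exp(−0.06931·28) = 44.512 mg/L
Dose 3 (70 mg at t=14 h): 70·exp(−0.06931·21) = 16.328 mg/L
Dose 4 (245 mg at t=21 h): 245·exp(−0.06931·14) = 92.838 mg/L
Dose 5 (260 mg at t=28 h): 260·exp(−0.06931·7) = 160.049 mg/L
C(35) = 22.981 + 44.512 + 16.328 + 92.838 + 160.049 = 336.708 mg/L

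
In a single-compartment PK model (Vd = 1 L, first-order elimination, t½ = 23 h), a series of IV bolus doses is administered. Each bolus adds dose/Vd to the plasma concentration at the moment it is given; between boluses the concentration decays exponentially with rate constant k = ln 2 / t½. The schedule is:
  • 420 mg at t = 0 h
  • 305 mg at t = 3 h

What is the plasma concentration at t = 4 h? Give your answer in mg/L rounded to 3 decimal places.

668.248 mg/L

k = ln 2 / 23 = 0.03014 per h
Dose 1 (420 mg at t=0 h): 420·exp(−0.03014·4) = 372.303 mg/L
Dose 2 (305 mg at t=3 h): 305·exp(−0.03014·1) = 295.945 mg/L
C(4) = 372.303 + 295.945 = 668.248 mg/L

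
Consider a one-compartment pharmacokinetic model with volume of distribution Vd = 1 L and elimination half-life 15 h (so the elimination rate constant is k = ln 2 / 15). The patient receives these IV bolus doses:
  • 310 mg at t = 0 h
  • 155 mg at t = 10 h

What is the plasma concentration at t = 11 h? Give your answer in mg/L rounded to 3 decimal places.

334.469 mg/L

k = ln 2 / 15 = 0.04621 per h
Dose 1 (310 mg at t=0 h): 310·exp(−0.04621·11) = 186.469 mg/L
Dose 2 (155 mg at t=10 h): 155·exp(−0.04621·1) = 148.000 mg/L
C(11) = 186.469 + 148.000 = 334.469 mg/L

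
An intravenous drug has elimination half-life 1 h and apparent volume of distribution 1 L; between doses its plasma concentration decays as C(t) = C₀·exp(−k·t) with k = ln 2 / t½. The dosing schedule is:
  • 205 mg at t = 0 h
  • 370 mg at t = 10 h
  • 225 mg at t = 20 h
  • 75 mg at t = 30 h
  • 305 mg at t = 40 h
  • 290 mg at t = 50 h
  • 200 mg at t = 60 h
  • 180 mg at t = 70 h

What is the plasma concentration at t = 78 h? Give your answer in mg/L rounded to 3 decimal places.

0.704 mg/L

k = ln 2 / 1 = 0.69315 per h
Dose 1 (205 mg at t=0 h): 205·exp(−0.69315·78) = 0.000 mg/L
Dose 2 (370 mg at t=10 h): 370·exp(−0.69315·68) = 0.000 mg/L
Dose 3 (225 mg at t=20 h): 225·exp(−0.69315·58) = 0.000 mg/L
Dose 4 (75 mg at t=30 h): 75·exp(−0.69315·48) = 0.000 mg/L
Dose 5 (305 mg at t=40 h): 305·exp(−0.69315·38) = 0.000 mg/L
Dose 6 (290 mg at t=50 h): 290·exp(−0.69315·28) = 0.000 mg/L
Dose 7 (200 mg at t=60 h): 200·exp(−0.69315·18) = 0.001 mg/L
Dose 8 (180 mg at t=70 h): 180·exp(−0.69315·8) = 0.703 mg/L
C(78) = 0.000 + 0.000 + 0.000 + 0.000 + 0.000 + 0.000 + 0.001 + 0.703 = 0.704 mg/L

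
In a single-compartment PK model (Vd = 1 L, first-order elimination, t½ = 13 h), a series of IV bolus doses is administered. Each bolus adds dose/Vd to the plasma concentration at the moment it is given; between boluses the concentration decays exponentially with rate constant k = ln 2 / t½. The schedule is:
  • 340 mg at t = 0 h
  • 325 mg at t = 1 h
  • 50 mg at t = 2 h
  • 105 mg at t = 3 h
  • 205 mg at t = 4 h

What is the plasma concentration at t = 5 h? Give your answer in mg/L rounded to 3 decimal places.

854.357 mg/L

k = ln 2 / 13 = 0.05332 per h
Dose 1 (340 mg at t=0 h): 340·exp(−0.05332·5) = 260.434 mg/L
Dose 2 (325 mg at t=1 h): 325·exp(−0.05332·4) = 262.578 mg/L
Dose 3 (50 mg at t=2 h): 50·exp(−0.05332·3) = 42.609 mg/L
Dose 4 (105 mg at t=3 h): 105·exp(−0.05332·2) = 94.379 mg/L
Dose 5 (205 mg at t=4 h): 205·exp(−0.05332·1) = 194.356 mg/L
C(5) = 260.434 + 262.578 + 42.609 + 94.379 + 194.356 = 854.357 mg/L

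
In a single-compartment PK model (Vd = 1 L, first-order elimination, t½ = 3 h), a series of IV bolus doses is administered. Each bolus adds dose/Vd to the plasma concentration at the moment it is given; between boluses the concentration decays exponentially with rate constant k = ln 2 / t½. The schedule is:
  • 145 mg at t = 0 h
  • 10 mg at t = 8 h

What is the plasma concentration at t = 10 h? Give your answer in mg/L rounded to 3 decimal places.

20.685 mg/L

k = ln 2 / 3 = 0.23105 per h
Dose 1 (145 mg at t=0 h): 145·exp(−0.23105·10) = 14.386 mg/L
Dose 2 (10 mg at t=8 h): 10·exp(−0.23105·2) = 6.300 mg/L
C(10) = 14.386 + 6.300 = 20.685 mg/L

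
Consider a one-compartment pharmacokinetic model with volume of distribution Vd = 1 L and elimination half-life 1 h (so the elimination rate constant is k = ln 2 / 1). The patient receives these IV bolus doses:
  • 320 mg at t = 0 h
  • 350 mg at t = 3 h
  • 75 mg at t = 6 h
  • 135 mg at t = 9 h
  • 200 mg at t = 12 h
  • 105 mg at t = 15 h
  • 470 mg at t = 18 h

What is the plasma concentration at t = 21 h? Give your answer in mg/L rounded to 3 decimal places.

k = ln 2 / 1 = 0.69315 per h
Dose 1 (320 mg at t=0 h): 320·exp(−0.69315·21) = 0.000 mg/L
Dose 2 (350 mg at t=3 h): 350·exp(−0.69315·18) = 0.001 mg/L
Dose 3 (75 mg at t=6 h): 75·exp(−0.69315·15) = 0.002 mg/L
Dose 4 (135 mg at t=9 h): 135·exp(−0.69315·12) = 0.033 mg/L
Dose 5 (200 mg at t=12 h): 200·exp(−0.69315·9) = 0.391 mg/L
Dose 6 (105 mg at t=15 h): 105·exp(−0.69315·6) = 1.641 mg/L
Dose 7 (470 mg at t=18 h): 470·exp(−0.69315·3) = 58.750 mg/L
C(21) = 0.000 + 0.001 + 0.002 + 0.033 + 0.391 + 1.641 + 58.750 = 60.818 mg/L

60.818 mg/L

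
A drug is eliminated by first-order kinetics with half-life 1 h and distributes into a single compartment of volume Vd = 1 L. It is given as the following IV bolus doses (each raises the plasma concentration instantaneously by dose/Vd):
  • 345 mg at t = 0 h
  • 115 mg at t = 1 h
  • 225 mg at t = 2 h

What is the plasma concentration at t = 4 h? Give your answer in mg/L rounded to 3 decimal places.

92.188 mg/L

k = ln 2 / 1 = 0.69315 per h
Dose 1 (345 mg at t=0 h): 345·exp(−0.69315·4) = 21.562 mg/L
Dose 2 (115 mg at t=1 h): 115·exp(−0.69315·3) = 14.375 mg/L
Dose 3 (225 mg at t=2 h): 225·exp(−0.69315·2) = 56.250 mg/L
C(4) = 21.562 + 14.375 + 56.250 = 92.188 mg/L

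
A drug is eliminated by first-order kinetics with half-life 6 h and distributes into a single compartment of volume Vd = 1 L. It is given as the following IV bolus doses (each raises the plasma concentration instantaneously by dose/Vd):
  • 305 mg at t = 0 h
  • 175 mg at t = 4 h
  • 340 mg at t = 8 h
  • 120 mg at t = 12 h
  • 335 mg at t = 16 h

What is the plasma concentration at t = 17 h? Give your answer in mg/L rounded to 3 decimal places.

k = ln 2 / 6 = 0.11552 per h
Dose 1 (305 mg at t=0 h): 305·exp(−0.11552·17) = 42.794 mg/L
Dose 2 (175 mg at t=4 h): 175·exp(−0.11552·13) = 38.977 mg/L
Dose 3 (340 mg at t=8 h): 340·exp(−0.11552·9) = 120.208 mg/L
Dose 4 (120 mg at t=12 h): 120·exp(−0.11552·5) = 67.348 mg/L
Dose 5 (335 mg at t=16 h): 335·exp(−0.11552·1) = 298.451 mg/L
C(17) = 42.794 + 38.977 + 120.208 + 67.348 + 298.451 = 567.778 mg/L

567.778 mg/L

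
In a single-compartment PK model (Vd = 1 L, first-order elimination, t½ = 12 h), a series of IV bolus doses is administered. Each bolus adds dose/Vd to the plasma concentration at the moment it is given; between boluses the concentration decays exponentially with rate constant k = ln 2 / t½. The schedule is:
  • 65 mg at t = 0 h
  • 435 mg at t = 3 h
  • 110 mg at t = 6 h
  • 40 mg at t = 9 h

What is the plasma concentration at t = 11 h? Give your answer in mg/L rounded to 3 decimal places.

k = ln 2 / 12 = 0.05776 per h
Dose 1 (65 mg at t=0 h): 65·exp(−0.05776·11) = 34.433 mg/L
Dose 2 (435 mg at t=3 h): 435·exp(−0.05776·8) = 274.033 mg/L
Dose 3 (110 mg at t=6 h): 110·exp(−0.05776·5) = 82.407 mg/L
Dose 4 (40 mg at t=9 h): 40·exp(−0.05776·2) = 35.636 mg/L
C(11) = 34.433 + 274.033 + 82.407 + 35.636 = 426.508 mg/L

426.508 mg/L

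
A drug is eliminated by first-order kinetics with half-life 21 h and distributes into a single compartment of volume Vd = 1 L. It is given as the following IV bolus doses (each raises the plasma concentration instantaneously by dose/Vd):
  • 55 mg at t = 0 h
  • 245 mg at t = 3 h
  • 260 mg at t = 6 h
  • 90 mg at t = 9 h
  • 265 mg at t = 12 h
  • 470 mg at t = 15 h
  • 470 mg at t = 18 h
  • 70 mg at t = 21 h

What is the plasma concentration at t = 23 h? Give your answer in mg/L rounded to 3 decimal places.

1366.667 mg/L

k = ln 2 / 21 = 0.03301 per h
Dose 1 (55 mg at t=0 h): 55·exp(−0.03301·23) = 25.743 mg/L
Dose 2 (245 mg at t=3 h): 245·exp(−0.03301·20) = 126.611 mg/L
Dose 3 (260 mg at t=6 h): 260·exp(−0.03301·17) = 148.348 mg/L
Dose 4 (90 mg at t=9 h): 90·exp(−0.03301·14) = 56.696 mg/L
Dose 5 (265 mg at t=12 h): 265·exp(−0.03301·11) = 184.316 mg/L
Dose 6 (470 mg at t=15 h): 470·exp(−0.03301·8) = 360.927 mg/L
Dose 7 (470 mg at t=18 h): 470·exp(−0.03301·5) = 398.496 mg/L
Dose 8 (70 mg at t=21 h): 70·exp(−0.03301·2) = 65.528 mg/L
C(23) = 25.743 + 126.611 + 148.348 + 56.696 + 184.316 + 360.927 + 398.496 + 65.528 = 1366.667 mg/L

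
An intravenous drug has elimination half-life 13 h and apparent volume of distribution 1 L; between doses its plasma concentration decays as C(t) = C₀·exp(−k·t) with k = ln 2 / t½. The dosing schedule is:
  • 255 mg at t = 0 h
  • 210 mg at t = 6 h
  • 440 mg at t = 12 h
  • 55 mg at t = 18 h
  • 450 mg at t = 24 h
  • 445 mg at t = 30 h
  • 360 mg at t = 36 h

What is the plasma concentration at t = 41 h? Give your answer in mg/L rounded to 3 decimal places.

k = ln 2 / 13 = 0.05332 per h
Dose 1 (255 mg at t=0 h): 255·exp(−0.05332·41) = 28.651 mg/L
Dose 2 (210 mg at t=6 h): 210·exp(−0.05332·35) = 32.490 mg/L
Dose 3 (440 mg at t=12 h): 440·exp(−0.05332·29) = 93.740 mg/L
Dose 4 (55 mg at t=18 h): 55·exp(−0.05332·23) = 16.135 mg/L
Dose 5 (450 mg at t=24 h): 450·exp(−0.05332·17) = 181.785 mg/L
Dose 6 (445 mg at t=30 h): 445·exp(−0.05332·11) = 247.538 mg/L
Dose 7 (360 mg at t=36 h): 360·exp(−0.05332·5) = 275.754 mg/L
C(41) = 28.651 + 32.490 + 93.740 + 16.135 + 181.785 + 247.538 + 275.754 = 876.093 mg/L

876.093 mg/L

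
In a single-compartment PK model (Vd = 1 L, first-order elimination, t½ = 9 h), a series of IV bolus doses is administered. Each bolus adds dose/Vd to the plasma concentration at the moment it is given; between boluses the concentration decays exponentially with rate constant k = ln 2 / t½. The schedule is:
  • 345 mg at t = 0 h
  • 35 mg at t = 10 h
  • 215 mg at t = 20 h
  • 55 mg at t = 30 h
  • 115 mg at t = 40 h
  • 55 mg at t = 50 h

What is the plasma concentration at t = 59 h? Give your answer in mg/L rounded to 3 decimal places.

75.149 mg/L

k = ln 2 / 9 = 0.07702 per h
Dose 1 (345 mg at t=0 h): 345·exp(−0.07702·59) = 3.668 mg/L
Dose 2 (35 mg at t=10 h): 35·exp(−0.07702·49) = 0.804 mg/L
Dose 3 (215 mg at t=20 h): 215·exp(−0.07702·39) = 10.665 mg/L
Dose 4 (55 mg at t=30 h): 55·exp(−0.07702·29) = 5.894 mg/L
Dose 5 (115 mg at t=40 h): 115·exp(−0.07702·19) = 26.619 mg/L
Dose 6 (55 mg at t=50 h): 55·exp(−0.07702·9) = 27.500 mg/L
C(59) = 3.668 + 0.804 + 10.665 + 5.894 + 26.619 + 27.500 = 75.149 mg/L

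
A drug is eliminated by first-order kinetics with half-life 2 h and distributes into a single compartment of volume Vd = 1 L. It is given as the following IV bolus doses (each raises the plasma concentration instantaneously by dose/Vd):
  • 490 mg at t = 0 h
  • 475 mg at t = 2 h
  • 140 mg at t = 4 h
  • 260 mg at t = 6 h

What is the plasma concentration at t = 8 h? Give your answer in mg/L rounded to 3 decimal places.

k = ln 2 / 2 = 0.34657 per h
Dose 1 (490 mg at t=0 h): 490·exp(−0.34657·8) = 30.625 mg/L
Dose 2 (475 mg at t=2 h): 475·exp(−0.34657·6) = 59.375 mg/L
Dose 3 (140 mg at t=4 h): 140·exp(−0.34657·4) = 35.000 mg/L
Dose 4 (260 mg at t=6 h): 260·exp(−0.34657·2) = 130.000 mg/L
C(8) = 30.625 + 59.375 + 35.000 + 130.000 = 255.000 mg/L

255.000 mg/L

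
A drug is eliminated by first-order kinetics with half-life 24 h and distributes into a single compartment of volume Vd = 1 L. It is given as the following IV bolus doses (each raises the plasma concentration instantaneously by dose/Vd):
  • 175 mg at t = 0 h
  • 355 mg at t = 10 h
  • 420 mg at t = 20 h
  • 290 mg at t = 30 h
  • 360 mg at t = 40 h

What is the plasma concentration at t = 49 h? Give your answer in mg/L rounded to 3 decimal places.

k = ln 2 / 24 = 0.02888 per h
Dose 1 (175 mg at t=0 h): 175·exp(−0.02888·49) = 42.505 mg/L
Dose 2 (355 mg at t=10 h): 355·exp(−0.02888·39) = 115.095 mg/L
Dose 3 (420 mg at t=20 h): 420·exp(−0.02888·29) = 181.763 mg/L
Dose 4 (290 mg at t=30 h): 290·exp(−0.02888·19) = 167.526 mg/L
Dose 5 (360 mg at t=40 h): 360·exp(−0.02888·9) = 277.598 mg/L
C(49) = 42.505 + 115.095 + 181.763 + 167.526 + 277.598 = 784.486 mg/L

784.486 mg/L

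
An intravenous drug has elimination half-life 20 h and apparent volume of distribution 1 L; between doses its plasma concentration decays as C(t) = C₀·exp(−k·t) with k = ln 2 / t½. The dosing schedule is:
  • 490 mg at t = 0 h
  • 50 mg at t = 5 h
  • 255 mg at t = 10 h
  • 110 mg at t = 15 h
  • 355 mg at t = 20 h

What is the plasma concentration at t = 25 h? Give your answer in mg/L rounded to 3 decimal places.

758.944 mg/L

k = ln 2 / 20 = 0.03466 per h
Dose 1 (490 mg at t=0 h): 490·exp(−0.03466·25) = 206.020 mg/L
Dose 2 (50 mg at t=5 h): 50·exp(−0.03466·20) = 25.000 mg/L
Dose 3 (255 mg at t=10 h): 255·exp(−0.03466·15) = 151.624 mg/L
Dose 4 (110 mg at t=15 h): 110·exp(−0.03466·10) = 77.782 mg/L
Dose 5 (355 mg at t=20 h): 355·exp(−0.03466·5) = 298.518 mg/L
C(25) = 206.020 + 25.000 + 151.624 + 77.782 + 298.518 = 758.944 mg/L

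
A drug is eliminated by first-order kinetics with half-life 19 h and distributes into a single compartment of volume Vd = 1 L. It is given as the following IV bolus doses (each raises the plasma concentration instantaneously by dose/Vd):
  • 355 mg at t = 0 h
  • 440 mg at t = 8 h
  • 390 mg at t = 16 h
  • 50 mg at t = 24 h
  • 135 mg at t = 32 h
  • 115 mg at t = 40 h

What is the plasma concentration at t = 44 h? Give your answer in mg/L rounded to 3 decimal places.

540.681 mg/L

k = ln 2 / 19 = 0.03648 per h
Dose 1 (355 mg at t=0 h): 355·exp(−0.03648·44) = 71.303 mg/L
Dose 2 (440 mg at t=8 h): 440·exp(−0.03648·36) = 118.326 mg/L
Dose 3 (390 mg at t=16 h): 390·exp(−0.03648·28) = 140.424 mg/L
Dose 4 (50 mg at t=24 h): 50·exp(−0.03648·20) = 24.104 mg/L
Dose 5 (135 mg at t=32 h): 135·exp(−0.03648·12) = 87.138 mg/L
Dose 6 (115 mg at t=40 h): 115·exp(−0.03648·4) = 99.386 mg/L
C(44) = 71.303 + 118.326 + 140.424 + 24.104 + 87.138 + 99.386 = 540.681 mg/L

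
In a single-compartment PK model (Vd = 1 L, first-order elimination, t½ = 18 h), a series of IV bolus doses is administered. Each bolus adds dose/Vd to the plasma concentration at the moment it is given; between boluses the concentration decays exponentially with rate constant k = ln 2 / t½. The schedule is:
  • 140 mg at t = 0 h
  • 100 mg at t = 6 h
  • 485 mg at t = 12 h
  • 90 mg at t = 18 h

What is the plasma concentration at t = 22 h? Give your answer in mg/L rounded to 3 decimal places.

521.154 mg/L

k = ln 2 / 18 = 0.03851 per h
Dose 1 (140 mg at t=0 h): 140·exp(−0.03851·22) = 60.007 mg/L
Dose 2 (100 mg at t=6 h): 100·exp(−0.03851·16) = 54.003 mg/L
Dose 3 (485 mg at t=12 h): 485·exp(−0.03851·10) = 329.992 mg/L
Dose 4 (90 mg at t=18 h): 90·exp(−0.03851·4) = 77.152 mg/L
C(22) = 60.007 + 54.003 + 329.992 + 77.152 = 521.154 mg/L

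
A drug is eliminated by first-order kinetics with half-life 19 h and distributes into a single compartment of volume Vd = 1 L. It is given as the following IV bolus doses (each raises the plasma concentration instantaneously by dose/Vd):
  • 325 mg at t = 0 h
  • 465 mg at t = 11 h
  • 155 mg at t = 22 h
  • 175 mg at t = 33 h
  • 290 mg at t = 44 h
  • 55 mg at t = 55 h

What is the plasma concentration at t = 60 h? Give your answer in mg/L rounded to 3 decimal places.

k = ln 2 / 19 = 0.03648 per h
Dose 1 (325 mg at t=0 h): 325·exp(−0.03648·60) = 36.413 mg/L
Dose 2 (465 mg at t=11 h): 465·exp(−0.03648·49) = 77.824 mg/L
Dose 3 (155 mg at t=22 h): 155·exp(−0.03648·38) = 38.750 mg/L
Dose 4 (175 mg at t=33 h): 175·exp(−0.03648·27) = 65.352 mg/L
Dose 5 (290 mg at t=44 h): 290·exp(−0.03648·16) = 161.770 mg/L
Dose 6 (55 mg at t=55 h): 55·exp(−0.03648·5) = 45.829 mg/L
C(60) = 36.413 + 77.824 + 38.750 + 65.352 + 161.770 + 45.829 = 425.939 mg/L

425.939 mg/L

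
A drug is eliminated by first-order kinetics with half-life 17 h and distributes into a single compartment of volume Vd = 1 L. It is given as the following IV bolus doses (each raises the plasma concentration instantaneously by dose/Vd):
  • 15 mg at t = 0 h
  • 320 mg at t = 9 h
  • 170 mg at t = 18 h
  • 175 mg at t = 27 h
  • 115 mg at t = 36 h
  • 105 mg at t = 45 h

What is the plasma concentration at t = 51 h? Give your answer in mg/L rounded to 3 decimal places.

314.250 mg/L

k = ln 2 / 17 = 0.04077 per h
Dose 1 (15 mg at t=0 h): 15·exp(−0.04077·51) = 1.875 mg/L
Dose 2 (320 mg at t=9 h): 320·exp(−0.04077·42) = 57.734 mg/L
Dose 3 (170 mg at t=18 h): 170·exp(−0.04077·33) = 44.269 mg/L
Dose 4 (175 mg at t=27 h): 175·exp(−0.04077·24) = 65.774 mg/L
Dose 5 (115 mg at t=36 h): 115·exp(−0.04077·15) = 62.385 mg/L
Dose 6 (105 mg at t=45 h): 105·exp(−0.04077·6) = 82.214 mg/L
C(51) = 1.875 + 57.734 + 44.269 + 65.774 + 62.385 + 82.214 = 314.250 mg/L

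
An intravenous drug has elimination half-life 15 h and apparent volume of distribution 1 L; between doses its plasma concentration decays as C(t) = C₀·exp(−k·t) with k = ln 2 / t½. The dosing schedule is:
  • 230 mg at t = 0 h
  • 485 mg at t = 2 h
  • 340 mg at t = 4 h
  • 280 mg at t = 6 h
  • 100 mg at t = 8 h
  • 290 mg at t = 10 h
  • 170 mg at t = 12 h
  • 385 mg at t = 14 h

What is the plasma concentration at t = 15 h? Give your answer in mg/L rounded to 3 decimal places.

1588.370 mg/L

k = ln 2 / 15 = 0.04621 per h
Dose 1 (230 mg at t=0 h): 230·exp(−0.04621·15) = 115.000 mg/L
Dose 2 (485 mg at t=2 h): 485·exp(−0.04621·13) = 265.980 mg/L
Dose 3 (340 mg at t=4 h): 340·exp(−0.04621·11) = 204.514 mg/L
Dose 4 (280 mg at t=6 h): 280·exp(−0.04621·9) = 184.731 mg/L
Dose 5 (100 mg at t=8 h): 100·exp(−0.04621·7) = 72.363 mg/L
Dose 6 (290 mg at t=10 h): 290·exp(−0.04621·5) = 230.173 mg/L
Dose 7 (170 mg at t=12 h): 170·exp(−0.04621·3) = 147.994 mg/L
Dose 8 (385 mg at t=14 h): 385·exp(−0.04621·1) = 367.614 mg/L
C(15) = 115.000 + 265.980 + 204.514 + 184.731 + 72.363 + 230.173 + 147.994 + 367.614 = 1588.370 mg/L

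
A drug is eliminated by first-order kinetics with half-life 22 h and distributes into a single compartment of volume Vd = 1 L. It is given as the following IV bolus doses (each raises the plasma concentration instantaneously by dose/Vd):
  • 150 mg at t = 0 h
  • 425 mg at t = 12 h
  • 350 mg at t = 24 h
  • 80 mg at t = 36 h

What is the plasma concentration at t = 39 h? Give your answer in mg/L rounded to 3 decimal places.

516.393 mg/L

k = ln 2 / 22 = 0.03151 per h
Dose 1 (150 mg at t=0 h): 150·exp(−0.03151·39) = 43.898 mg/L
Dose 2 (425 mg at t=12 h): 425·exp(−0.03151·27) = 181.528 mg/L
Dose 3 (350 mg at t=24 h): 350·exp(−0.03151·15) = 218.183 mg/L
Dose 4 (80 mg at t=36 h): 80·exp(−0.03151·3) = 72.785 mg/L
C(39) = 43.898 + 181.528 + 218.183 + 72.785 = 516.393 mg/L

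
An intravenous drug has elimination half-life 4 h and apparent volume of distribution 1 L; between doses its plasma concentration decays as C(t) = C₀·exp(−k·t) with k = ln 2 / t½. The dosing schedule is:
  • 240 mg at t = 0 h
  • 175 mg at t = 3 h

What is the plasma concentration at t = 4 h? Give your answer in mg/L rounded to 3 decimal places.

267.157 mg/L

k = ln 2 / 4 = 0.17329 per h
Dose 1 (240 mg at t=0 h): 240·exp(−0.17329·4) = 120.000 mg/L
Dose 2 (175 mg at t=3 h): 175·exp(−0.17329·1) = 147.157 mg/L
C(4) = 120.000 + 147.157 = 267.157 mg/L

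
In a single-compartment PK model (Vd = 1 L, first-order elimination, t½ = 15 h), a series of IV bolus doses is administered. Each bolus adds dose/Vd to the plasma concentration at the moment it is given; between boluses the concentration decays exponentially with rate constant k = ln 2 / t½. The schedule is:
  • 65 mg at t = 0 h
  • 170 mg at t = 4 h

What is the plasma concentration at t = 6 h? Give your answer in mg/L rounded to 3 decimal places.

k = ln 2 / 15 = 0.04621 per h
Dose 1 (65 mg at t=0 h): 65·exp(−0.04621·6) = 49.261 mg/L
Dose 2 (170 mg at t=4 h): 170·exp(−0.04621·2) = 154.993 mg/L
C(6) = 49.261 + 154.993 = 204.254 mg/L

204.254 mg/L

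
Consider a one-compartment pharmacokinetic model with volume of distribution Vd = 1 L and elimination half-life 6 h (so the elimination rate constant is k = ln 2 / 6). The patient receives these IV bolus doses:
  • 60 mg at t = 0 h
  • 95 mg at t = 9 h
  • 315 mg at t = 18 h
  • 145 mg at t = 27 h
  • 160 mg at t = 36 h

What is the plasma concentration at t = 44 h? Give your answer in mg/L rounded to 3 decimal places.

k = ln 2 / 6 = 0.11552 per h
Dose 1 (60 mg at t=0 h): 60·exp(−0.11552·44) = 0.372 mg/L
Dose 2 (95 mg at t=9 h): 95·exp(−0.11552·35) = 1.666 mg/L
Dose 3 (315 mg at t=18 h): 315·exp(−0.11552·26) = 15.626 mg/L
Dose 4 (145 mg at t=27 h): 145·exp(−0.11552·17) = 20.345 mg/L
Dose 5 (160 mg at t=36 h): 160·exp(−0.11552·8) = 63.496 mg/L
C(44) = 0.372 + 1.666 + 15.626 + 20.345 + 63.496 = 101.505 mg/L

101.505 mg/L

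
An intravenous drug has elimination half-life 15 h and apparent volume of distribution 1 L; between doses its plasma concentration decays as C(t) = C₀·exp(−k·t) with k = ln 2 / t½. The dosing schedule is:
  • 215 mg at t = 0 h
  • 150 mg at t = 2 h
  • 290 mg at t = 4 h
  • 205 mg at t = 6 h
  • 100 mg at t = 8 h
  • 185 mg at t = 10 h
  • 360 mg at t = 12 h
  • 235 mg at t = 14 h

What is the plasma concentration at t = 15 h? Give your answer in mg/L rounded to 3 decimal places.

k = ln 2 / 15 = 0.04621 per h
Dose 1 (215 mg at t=0 h): 215·exp(−0.04621·15) = 107.500 mg/L
Dose 2 (150 mg at t=2 h): 150·exp(−0.04621·13) = 82.262 mg/L
Dose 3 (290 mg at t=4 h): 290·exp(−0.04621·11) = 174.439 mg/L
Dose 4 (205 mg at t=6 h): 205·exp(−0.04621·9) = 135.250 mg/L
Dose 5 (100 mg at t=8 h): 100·exp(−0.04621·7) = 72.363 mg/L
Dose 6 (185 mg at t=10 h): 185·exp(−0.04621·5) = 146.835 mg/L
Dose 7 (360 mg at t=12 h): 360·exp(−0.04621·3) = 313.398 mg/L
Dose 8 (235 mg at t=14 h): 235·exp(−0.04621·1) = 224.388 mg/L
C(15) = 107.500 + 82.262 + 174.439 + 135.250 + 72.363 + 146.835 + 313.398 + 224.388 = 1256.434 mg/L

1256.434 mg/L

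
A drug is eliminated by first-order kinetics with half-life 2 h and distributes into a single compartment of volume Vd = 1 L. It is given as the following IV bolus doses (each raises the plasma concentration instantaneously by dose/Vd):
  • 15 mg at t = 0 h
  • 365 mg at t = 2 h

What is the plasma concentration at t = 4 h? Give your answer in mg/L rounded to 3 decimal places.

186.250 mg/L

k = ln 2 / 2 = 0.34657 per h
Dose 1 (15 mg at t=0 h): 15·exp(−0.34657·4) = 3.750 mg/L
Dose 2 (365 mg at t=2 h): 365·exp(−0.34657·2) = 182.500 mg/L
C(4) = 3.750 + 182.500 = 186.250 mg/L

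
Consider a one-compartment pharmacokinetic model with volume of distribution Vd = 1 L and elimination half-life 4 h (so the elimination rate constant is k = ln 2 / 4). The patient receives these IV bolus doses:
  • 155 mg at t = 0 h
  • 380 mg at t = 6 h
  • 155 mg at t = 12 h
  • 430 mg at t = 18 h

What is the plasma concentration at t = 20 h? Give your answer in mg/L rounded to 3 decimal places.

381.237 mg/L

k = ln 2 / 4 = 0.17329 per h
Dose 1 (155 mg at t=0 h): 155·exp(−0.17329·20) = 4.844 mg/L
Dose 2 (380 mg at t=6 h): 380·exp(−0.17329·14) = 33.588 mg/L
Dose 3 (155 mg at t=12 h): 155·exp(−0.17329·8) = 38.750 mg/L
Dose 4 (430 mg at t=18 h): 430·exp(−0.17329·2) = 304.056 mg/L
C(20) = 4.844 + 33.588 + 38.750 + 304.056 = 381.237 mg/L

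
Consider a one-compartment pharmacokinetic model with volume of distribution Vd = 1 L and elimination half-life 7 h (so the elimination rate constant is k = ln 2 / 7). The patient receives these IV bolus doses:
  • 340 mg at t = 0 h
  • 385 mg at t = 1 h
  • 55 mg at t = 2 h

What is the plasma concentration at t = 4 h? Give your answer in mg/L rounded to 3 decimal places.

k = ln 2 / 7 = 0.09902 per h
Dose 1 (340 mg at t=0 h): 340·exp(−0.09902·4) = 228.803 mg/L
Dose 2 (385 mg at t=1 h): 385·exp(−0.09902·3) = 286.054 mg/L
Dose 3 (55 mg at t=2 h): 55·exp(−0.09902·2) = 45.118 mg/L
C(4) = 228.803 + 286.054 + 45.118 = 559.975 mg/L

559.975 mg/L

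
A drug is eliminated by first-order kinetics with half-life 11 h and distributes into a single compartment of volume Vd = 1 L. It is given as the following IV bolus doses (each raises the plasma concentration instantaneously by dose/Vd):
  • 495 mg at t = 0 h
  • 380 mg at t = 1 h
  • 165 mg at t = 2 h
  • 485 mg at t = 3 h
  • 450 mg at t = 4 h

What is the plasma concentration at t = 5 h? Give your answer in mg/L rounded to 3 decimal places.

1643.228 mg/L

k = ln 2 / 11 = 0.06301 per h
Dose 1 (495 mg at t=0 h): 495·exp(−0.06301·5) = 361.221 mg/L
Dose 2 (380 mg at t=1 h): 380·exp(−0.06301·4) = 295.337 mg/L
Dose 3 (165 mg at t=2 h): 165·exp(−0.06301·3) = 136.579 mg/L
Dose 4 (485 mg at t=3 h): 485·exp(−0.06301·2) = 427.572 mg/L
Dose 5 (450 mg at t=4 h): 450·exp(−0.06301·1) = 422.519 mg/L
C(5) = 361.221 + 295.337 + 136.579 + 427.572 + 422.519 = 1643.228 mg/L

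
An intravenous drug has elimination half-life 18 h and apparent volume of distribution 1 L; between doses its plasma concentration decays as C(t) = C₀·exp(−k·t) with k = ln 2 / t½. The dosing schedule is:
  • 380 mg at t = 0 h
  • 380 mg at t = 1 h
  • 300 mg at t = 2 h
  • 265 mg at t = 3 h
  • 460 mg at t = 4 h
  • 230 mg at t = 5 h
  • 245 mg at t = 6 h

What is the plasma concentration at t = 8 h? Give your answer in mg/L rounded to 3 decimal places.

k = ln 2 / 18 = 0.03851 per h
Dose 1 (380 mg at t=0 h): 380·exp(−0.03851·8) = 279.250 mg/L
Dose 2 (380 mg at t=1 h): 380·exp(−0.03851·7) = 290.213 mg/L
Dose 3 (300 mg at t=2 h): 300·exp(−0.03851·6) = 238.110 mg/L
Dose 4 (265 mg at t=3 h): 265·exp(−0.03851·5) = 218.588 mg/L
Dose 5 (460 mg at t=4 h): 460·exp(−0.03851·4) = 394.332 mg/L
Dose 6 (230 mg at t=5 h): 230·exp(−0.03851·3) = 204.907 mg/L
Dose 7 (245 mg at t=6 h): 245·exp(−0.03851·2) = 226.839 mg/L
C(8) = 279.250 + 290.213 + 238.110 + 218.588 + 394.332 + 204.907 + 226.839 = 1852.239 mg/L

1852.239 mg/L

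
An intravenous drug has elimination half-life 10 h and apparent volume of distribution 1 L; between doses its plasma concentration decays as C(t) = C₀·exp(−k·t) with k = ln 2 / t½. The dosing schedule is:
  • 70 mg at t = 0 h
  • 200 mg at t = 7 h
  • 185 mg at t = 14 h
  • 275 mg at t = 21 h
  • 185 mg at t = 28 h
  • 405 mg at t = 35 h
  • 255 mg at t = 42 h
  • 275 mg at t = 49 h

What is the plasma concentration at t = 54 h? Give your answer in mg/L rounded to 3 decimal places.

k = ln 2 / 10 = 0.06931 per h
Dose 1 (70 mg at t=0 h): 70·exp(−0.06931·54) = 1.658 mg/L
Dose 2 (200 mg at t=7 h): 200·exp(−0.06931·47) = 7.695 mg/L
Dose 3 (185 mg at t=14 h): 185·exp(−0.06931·40) = 11.562 mg/L
Dose 4 (275 mg at t=21 h): 275·exp(−0.06931·33) = 27.921 mg/L
Dose 5 (185 mg at t=28 h): 185·exp(−0.06931·26) = 30.514 mg/L
Dose 6 (405 mg at t=35 h): 405·exp(−0.06931·19) = 108.517 mg/L
Dose 7 (255 mg at t=42 h): 255·exp(−0.06931·12) = 110.995 mg/L
Dose 8 (275 mg at t=49 h): 275·exp(−0.06931·5) = 194.454 mg/L
C(54) = 1.658 + 7.695 + 11.562 + 27.921 + 30.514 + 108.517 + 110.995 + 194.454 = 493.316 mg/L

493.316 mg/L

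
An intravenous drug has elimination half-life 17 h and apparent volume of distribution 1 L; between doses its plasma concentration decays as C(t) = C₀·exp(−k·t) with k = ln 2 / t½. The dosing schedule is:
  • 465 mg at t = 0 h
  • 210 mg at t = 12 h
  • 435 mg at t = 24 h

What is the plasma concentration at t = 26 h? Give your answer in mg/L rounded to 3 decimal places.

680.682 mg/L

k = ln 2 / 17 = 0.04077 per h
Dose 1 (465 mg at t=0 h): 465·exp(−0.04077·26) = 161.085 mg/L
Dose 2 (210 mg at t=12 h): 210·exp(−0.04077·14) = 118.662 mg/L
Dose 3 (435 mg at t=24 h): 435·exp(−0.04077·2) = 400.935 mg/L
C(26) = 161.085 + 118.662 + 400.935 = 680.682 mg/L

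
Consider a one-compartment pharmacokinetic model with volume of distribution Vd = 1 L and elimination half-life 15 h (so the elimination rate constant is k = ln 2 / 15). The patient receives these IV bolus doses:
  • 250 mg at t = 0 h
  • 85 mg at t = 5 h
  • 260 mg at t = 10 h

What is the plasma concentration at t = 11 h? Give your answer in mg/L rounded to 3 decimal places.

463.055 mg/L

k = ln 2 / 15 = 0.04621 per h
Dose 1 (250 mg at t=0 h): 250·exp(−0.04621·11) = 150.378 mg/L
Dose 2 (85 mg at t=5 h): 85·exp(−0.04621·6) = 64.418 mg/L
Dose 3 (260 mg at t=10 h): 260·exp(−0.04621·1) = 248.259 mg/L
C(11) = 150.378 + 64.418 + 248.259 = 463.055 mg/L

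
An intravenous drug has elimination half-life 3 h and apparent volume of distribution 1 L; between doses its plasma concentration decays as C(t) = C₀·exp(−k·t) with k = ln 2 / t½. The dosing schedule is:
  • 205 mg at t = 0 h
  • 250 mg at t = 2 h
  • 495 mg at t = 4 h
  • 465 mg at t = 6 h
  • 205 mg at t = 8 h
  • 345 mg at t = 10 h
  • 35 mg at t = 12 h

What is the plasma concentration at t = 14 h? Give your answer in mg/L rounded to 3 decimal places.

356.251 mg/L

k = ln 2 / 3 = 0.23105 per h
Dose 1 (205 mg at t=0 h): 205·exp(−0.23105·14) = 8.071 mg/L
Dose 2 (250 mg at t=2 h): 250·exp(−0.23105·12) = 15.625 mg/L
Dose 3 (495 mg at t=4 h): 495·exp(−0.23105·10) = 49.110 mg/L
Dose 4 (465 mg at t=6 h): 465·exp(−0.23105·8) = 73.233 mg/L
Dose 5 (205 mg at t=8 h): 205·exp(−0.23105·6) = 51.250 mg/L
Dose 6 (345 mg at t=10 h): 345·exp(−0.23105·4) = 136.913 mg/L
Dose 7 (35 mg at t=12 h): 35·exp(−0.23105·2) = 22.049 mg/L
C(14) = 8.071 + 15.625 + 49.110 + 73.233 + 51.250 + 136.913 + 22.049 = 356.251 mg/L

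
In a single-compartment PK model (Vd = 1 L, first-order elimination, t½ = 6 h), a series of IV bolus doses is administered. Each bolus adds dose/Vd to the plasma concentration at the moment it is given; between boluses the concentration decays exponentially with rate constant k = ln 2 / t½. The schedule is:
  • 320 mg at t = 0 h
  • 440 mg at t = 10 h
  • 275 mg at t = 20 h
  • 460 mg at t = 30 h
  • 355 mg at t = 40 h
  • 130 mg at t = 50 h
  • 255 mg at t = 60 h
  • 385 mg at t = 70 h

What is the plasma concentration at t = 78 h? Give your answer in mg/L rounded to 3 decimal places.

k = ln 2 / 6 = 0.11552 per h
Dose 1 (320 mg at t=0 h): 320·exp(−0.11552·78) = 0.039 mg/L
Dose 2 (440 mg at t=10 h): 440·exp(−0.11552·68) = 0.171 mg/L
Dose 3 (275 mg at t=20 h): 275·exp(−0.11552·58) = 0.338 mg/L
Dose 4 (460 mg at t=30 h): 460·exp(−0.11552·48) = 1.797 mg/L
Dose 5 (355 mg at t=40 h): 355·exp(−0.11552·38) = 4.403 mg/L
Dose 6 (130 mg at t=50 h): 130·exp(−0.11552·28) = 5.118 mg/L
Dose 7 (255 mg at t=60 h): 255·exp(−0.11552·18) = 31.875 mg/L
Dose 8 (385 mg at t=70 h): 385·exp(−0.11552·8) = 152.787 mg/L
C(78) = 0.039 + 0.171 + 0.338 + 1.797 + 4.403 + 5.118 + 31.875 + 152.787 = 196.528 mg/L

196.528 mg/L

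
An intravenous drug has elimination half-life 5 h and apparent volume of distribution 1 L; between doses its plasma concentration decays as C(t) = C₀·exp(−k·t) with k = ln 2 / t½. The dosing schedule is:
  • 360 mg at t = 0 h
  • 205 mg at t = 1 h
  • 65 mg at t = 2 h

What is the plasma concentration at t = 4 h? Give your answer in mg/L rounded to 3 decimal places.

k = ln 2 / 5 = 0.13863 per h
Dose 1 (360 mg at t=0 h): 360·exp(−0.13863·4) = 206.766 mg/L
Dose 2 (205 mg at t=1 h): 205·exp(−0.13863·3) = 135.250 mg/L
Dose 3 (65 mg at t=2 h): 65·exp(−0.13863·2) = 49.261 mg/L
C(4) = 206.766 + 135.250 + 49.261 = 391.276 mg/L

391.276 mg/L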